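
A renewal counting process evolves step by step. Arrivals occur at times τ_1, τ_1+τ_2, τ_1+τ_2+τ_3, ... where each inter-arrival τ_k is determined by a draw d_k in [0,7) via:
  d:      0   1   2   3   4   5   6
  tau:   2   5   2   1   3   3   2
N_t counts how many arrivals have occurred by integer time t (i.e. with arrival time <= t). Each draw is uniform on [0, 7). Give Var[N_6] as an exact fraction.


Inter-arrival values over d=0..6: [2, 5, 2, 1, 3, 3, 2]
Each d has probability 1/7, so the pmf of τ is: f(1) = 1/7, f(2) = 3/7, f(3) = 2/7, f(5) = 1/7
Let p_n(j) = P(N_n = j), with p_0 = [1]. Condition on τ_1: p_n(0) = P(τ > n), and for j >= 1, p_n(j) = Σ_{k<=n} f(k)·p_{n−k}(j−1)
p_1 = [6/7, 1/7]  (j = 0..1)
p_2 = [3/7, 27/49, 1/49]  (j = 0..2)
p_3 = [1/7, 5/7, 48/343, 1/343]  (j = 0..3)
p_4 = [1/7, 22/49, 130/343, 69/2401, 1/2401]  (j = 0..4)
p_5 = [0, 17/49, 181/343, 288/2401, 90/16807, 1/16807]  (j = 0..5)
p_6 = [0, 11/49, 160/343, 667/2401, 509/16807, 111/117649, 1/117649]  (j = 0..6)
E[N_6] = Σ j·p_6(j) = 249033/117649;  E[N_6²] = Σ j²·p_6(j) = 599897/117649
Var[N_6] = 599897/117649 − (249033/117649)² = 8559847064/13841287201

8559847064/13841287201


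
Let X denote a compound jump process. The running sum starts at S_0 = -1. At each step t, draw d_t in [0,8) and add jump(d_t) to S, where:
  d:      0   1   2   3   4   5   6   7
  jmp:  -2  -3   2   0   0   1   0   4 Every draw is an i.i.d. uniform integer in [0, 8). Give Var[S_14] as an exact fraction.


Outcome values over d=0..7: [-2, -3, 2, 0, 0, 1, 0, 4]
Σy = 2, Σy² = 34, M = 8
μ = 2/8 = 1/4,  σ² = 34/8 − (1/4)² = 67/16
Independent increments: Var[S_14] = 14·σ² = 14·(67/16) = 469/8

469/8


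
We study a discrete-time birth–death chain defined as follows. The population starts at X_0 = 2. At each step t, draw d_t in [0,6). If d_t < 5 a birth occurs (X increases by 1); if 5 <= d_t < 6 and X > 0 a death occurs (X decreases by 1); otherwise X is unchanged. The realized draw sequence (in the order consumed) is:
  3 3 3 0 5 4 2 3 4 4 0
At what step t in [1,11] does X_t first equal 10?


t=0: X=2, d=3 → birth, X_1=3
t=1: X=3, d=3 → birth, X_2=4
t=2: X=4, d=3 → birth, X_3=5
t=3: X=5, d=0 → birth, X_4=6
t=4: X=6, d=5 → death, X_5=5
t=5: X=5, d=4 → birth, X_6=6
t=6: X=6, d=2 → birth, X_7=7
t=7: X=7, d=3 → birth, X_8=8
t=8: X=8, d=4 → birth, X_9=9
t=9: X=9, d=4 → birth, X_10=10
t=10: X=10, d=0 → birth, X_11=11

10


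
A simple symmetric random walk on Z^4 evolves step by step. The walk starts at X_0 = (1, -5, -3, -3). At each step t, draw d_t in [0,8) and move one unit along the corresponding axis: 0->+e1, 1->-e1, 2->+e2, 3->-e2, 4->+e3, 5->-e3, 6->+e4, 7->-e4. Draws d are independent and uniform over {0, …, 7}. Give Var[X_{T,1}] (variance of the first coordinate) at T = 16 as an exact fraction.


Outcome values over d=0..7: [1, -1, 0, 0, 0, 0, 0, 0]
Σy = 0, Σy² = 2, M = 8
μ = 0/8 = 0,  σ² = 2/8 − (0)² = 1/4
Independent increments: Var[X_16] = 16·σ² = 16·(1/4) = 4

4


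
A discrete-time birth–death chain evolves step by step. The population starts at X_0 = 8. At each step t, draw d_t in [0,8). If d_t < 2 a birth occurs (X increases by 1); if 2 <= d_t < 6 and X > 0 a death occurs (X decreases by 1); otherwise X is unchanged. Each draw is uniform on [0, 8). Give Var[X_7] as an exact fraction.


X can drop by at most 1 per step and X_0 = 8 > T = 7, so X_t >= 8 − t >= 1 > 0 for every t <= 7: the floor at 0 (the 'and X > 0' condition) never binds. Hence X_7 = X_0 + Σ_{t<7} Y_t with i.i.d. increments Y_t = y(d_t) ∈ {+1, −1, 0}.
Outcome values over d=0..7: [1, 1, -1, -1, -1, -1, 0, 0]
Σy = -2, Σy² = 6, M = 8
μ = -2/8 = -1/4,  σ² = 6/8 − (-1/4)² = 11/16
Independent increments: Var[X_7] = 7·σ² = 7·(11/16) = 77/16

77/16


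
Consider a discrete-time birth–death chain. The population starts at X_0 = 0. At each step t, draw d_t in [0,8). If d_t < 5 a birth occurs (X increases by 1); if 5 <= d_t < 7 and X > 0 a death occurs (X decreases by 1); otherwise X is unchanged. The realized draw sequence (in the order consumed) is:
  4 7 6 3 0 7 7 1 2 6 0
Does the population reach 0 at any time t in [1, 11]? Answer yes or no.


yes

t=0: X=0, d=4 → birth, X_1=1
t=1: X=1, d=7 → hold, X_2=1
t=2: X=1, d=6 → death, X_3=0
t=3: X=0, d=3 → birth, X_4=1
t=4: X=1, d=0 → birth, X_5=2
t=5: X=2, d=7 → hold, X_6=2
t=6: X=2, d=7 → hold, X_7=2
t=7: X=2, d=1 → birth, X_8=3
t=8: X=3, d=2 → birth, X_9=4
t=9: X=4, d=6 → death, X_10=3
t=10: X=3, d=0 → birth, X_11=4


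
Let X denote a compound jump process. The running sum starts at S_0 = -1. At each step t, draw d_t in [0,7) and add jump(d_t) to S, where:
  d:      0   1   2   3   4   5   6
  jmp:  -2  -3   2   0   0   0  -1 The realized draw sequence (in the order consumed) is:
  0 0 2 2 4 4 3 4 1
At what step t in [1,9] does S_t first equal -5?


t=0: S=-1, d=0, jump=-2, S_1=-3
t=1: S=-3, d=0, jump=-2, S_2=-5
t=2: S=-5, d=2, jump=2, S_3=-3
t=3: S=-3, d=2, jump=2, S_4=-1
t=4: S=-1, d=4, jump=0, S_5=-1
t=5: S=-1, d=4, jump=0, S_6=-1
t=6: S=-1, d=3, jump=0, S_7=-1
t=7: S=-1, d=4, jump=0, S_8=-1
t=8: S=-1, d=1, jump=-3, S_9=-4

2


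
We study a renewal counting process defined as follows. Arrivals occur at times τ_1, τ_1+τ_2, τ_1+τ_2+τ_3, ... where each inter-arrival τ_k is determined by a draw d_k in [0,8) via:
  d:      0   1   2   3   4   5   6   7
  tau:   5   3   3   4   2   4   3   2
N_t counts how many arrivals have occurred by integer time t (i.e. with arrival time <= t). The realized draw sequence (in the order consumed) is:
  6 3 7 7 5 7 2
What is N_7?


2

draw d_1=6: τ_1=3, arrival time A_1=3
draw d_2=3: τ_2=4, arrival time A_2=7
draw d_3=7: τ_3=2, arrival time A_3=9
draw d_4=7: τ_4=2, arrival time A_4=11
draw d_5=5: τ_5=4, arrival time A_5=15
draw d_6=7: τ_6=2, arrival time A_6=17
draw d_7=2: τ_7=3, arrival time A_7=20
N_t over t=0..7: 0:0 1:0 2:0 3:1 4:1 5:1 6:1 7:2


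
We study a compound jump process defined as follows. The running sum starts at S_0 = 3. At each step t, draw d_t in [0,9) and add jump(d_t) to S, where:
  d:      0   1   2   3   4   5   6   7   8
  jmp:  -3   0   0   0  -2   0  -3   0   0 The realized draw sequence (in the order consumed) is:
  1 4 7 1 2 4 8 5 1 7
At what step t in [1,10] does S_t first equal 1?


2

t=0: S=3, d=1, jump=0, S_1=3
t=1: S=3, d=4, jump=-2, S_2=1
t=2: S=1, d=7, jump=0, S_3=1
t=3: S=1, d=1, jump=0, S_4=1
t=4: S=1, d=2, jump=0, S_5=1
t=5: S=1, d=4, jump=-2, S_6=-1
t=6: S=-1, d=8, jump=0, S_7=-1
t=7: S=-1, d=5, jump=0, S_8=-1
t=8: S=-1, d=1, jump=0, S_9=-1
t=9: S=-1, d=7, jump=0, S_10=-1


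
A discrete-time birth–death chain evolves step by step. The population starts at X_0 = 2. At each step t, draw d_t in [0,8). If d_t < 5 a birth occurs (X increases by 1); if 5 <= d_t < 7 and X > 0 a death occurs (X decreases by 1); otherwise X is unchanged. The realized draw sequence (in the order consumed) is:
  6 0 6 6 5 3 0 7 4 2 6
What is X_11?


t=0: X=2, d=6 → death, X_1=1
t=1: X=1, d=0 → birth, X_2=2
t=2: X=2, d=6 → death, X_3=1
t=3: X=1, d=6 → death, X_4=0
t=4: X=0, d=5 → hold, X_5=0
t=5: X=0, d=3 → birth, X_6=1
t=6: X=1, d=0 → birth, X_7=2
t=7: X=2, d=7 → hold, X_8=2
t=8: X=2, d=4 → birth, X_9=3
t=9: X=3, d=2 → birth, X_10=4
t=10: X=4, d=6 → death, X_11=3

3


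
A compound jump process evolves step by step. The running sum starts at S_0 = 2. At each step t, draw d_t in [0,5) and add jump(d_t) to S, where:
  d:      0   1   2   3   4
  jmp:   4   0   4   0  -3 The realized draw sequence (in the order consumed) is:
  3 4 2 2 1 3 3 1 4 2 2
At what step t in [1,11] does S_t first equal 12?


11

t=0: S=2, d=3, jump=0, S_1=2
t=1: S=2, d=4, jump=-3, S_2=-1
t=2: S=-1, d=2, jump=4, S_3=3
t=3: S=3, d=2, jump=4, S_4=7
t=4: S=7, d=1, jump=0, S_5=7
t=5: S=7, d=3, jump=0, S_6=7
t=6: S=7, d=3, jump=0, S_7=7
t=7: S=7, d=1, jump=0, S_8=7
t=8: S=7, d=4, jump=-3, S_9=4
t=9: S=4, d=2, jump=4, S_10=8
t=10: S=8, d=2, jump=4, S_11=12


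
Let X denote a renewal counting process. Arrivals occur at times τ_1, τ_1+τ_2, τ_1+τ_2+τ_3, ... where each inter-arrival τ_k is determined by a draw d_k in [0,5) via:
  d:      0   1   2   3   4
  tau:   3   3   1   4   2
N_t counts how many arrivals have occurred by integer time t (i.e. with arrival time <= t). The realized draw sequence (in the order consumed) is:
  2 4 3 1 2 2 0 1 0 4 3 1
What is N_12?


draw d_1=2: τ_1=1, arrival time A_1=1
draw d_2=4: τ_2=2, arrival time A_2=3
draw d_3=3: τ_3=4, arrival time A_3=7
draw d_4=1: τ_4=3, arrival time A_4=10
draw d_5=2: τ_5=1, arrival time A_5=11
draw d_6=2: τ_6=1, arrival time A_6=12
draw d_7=0: τ_7=3, arrival time A_7=15
draw d_8=1: τ_8=3, arrival time A_8=18
draw d_9=0: τ_9=3, arrival time A_9=21
draw d_10=4: τ_10=2, arrival time A_10=23
draw d_11=3: τ_11=4, arrival time A_11=27
draw d_12=1: τ_12=3, arrival time A_12=30
N_t over t=0..12: 0:0 1:1 2:1 3:2 4:2 5:2 6:2 7:3 8:3 9:3 10:4 11:5 12:6

6


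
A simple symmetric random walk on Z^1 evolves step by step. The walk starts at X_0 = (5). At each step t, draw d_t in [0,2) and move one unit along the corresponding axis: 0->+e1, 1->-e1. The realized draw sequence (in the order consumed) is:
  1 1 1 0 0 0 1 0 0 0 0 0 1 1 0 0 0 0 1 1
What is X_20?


t=0: X=(5), d=1 → -e1, X_1=(4)
t=1: X=(4), d=1 → -e1, X_2=(3)
t=2: X=(3), d=1 → -e1, X_3=(2)
t=3: X=(2), d=0 → +e1, X_4=(3)
t=4: X=(3), d=0 → +e1, X_5=(4)
t=5: X=(4), d=0 → +e1, X_6=(5)
t=6: X=(5), d=1 → -e1, X_7=(4)
t=7: X=(4), d=0 → +e1, X_8=(5)
t=8: X=(5), d=0 → +e1, X_9=(6)
t=9: X=(6), d=0 → +e1, X_10=(7)
t=10: X=(7), d=0 → +e1, X_11=(8)
t=11: X=(8), d=0 → +e1, X_12=(9)
t=12: X=(9), d=1 → -e1, X_13=(8)
t=13: X=(8), d=1 → -e1, X_14=(7)
t=14: X=(7), d=0 → +e1, X_15=(8)
t=15: X=(8), d=0 → +e1, X_16=(9)
t=16: X=(9), d=0 → +e1, X_17=(10)
t=17: X=(10), d=0 → +e1, X_18=(11)
t=18: X=(11), d=1 → -e1, X_19=(10)
t=19: X=(10), d=1 → -e1, X_20=(9)

(9)


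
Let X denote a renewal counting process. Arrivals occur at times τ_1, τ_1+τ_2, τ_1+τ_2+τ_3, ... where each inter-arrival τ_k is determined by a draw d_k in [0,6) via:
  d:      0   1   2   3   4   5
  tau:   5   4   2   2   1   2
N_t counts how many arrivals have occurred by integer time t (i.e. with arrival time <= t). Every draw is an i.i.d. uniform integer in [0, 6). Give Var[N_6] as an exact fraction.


1624023239/2176782336

Inter-arrival values over d=0..5: [5, 4, 2, 2, 1, 2]
Each d has probability 1/6, so the pmf of τ is: f(1) = 1/6, f(2) = 1/2, f(4) = 1/6, f(5) = 1/6
Let p_n(j) = P(N_n = j), with p_0 = [1]. Condition on τ_1: p_n(0) = P(τ > n), and for j >= 1, p_n(j) = Σ_{k<=n} f(k)·p_{n−k}(j−1)
p_1 = [5/6, 1/6]  (j = 0..1)
p_2 = [1/3, 23/36, 1/36]  (j = 0..2)
p_3 = [1/3, 17/36, 41/216, 1/216]  (j = 0..3)
p_4 = [1/6, 7/18, 43/108, 59/1296, 1/1296]  (j = 0..4)
p_5 = [0, 1/2, 71/216, 209/1296, 77/7776, 1/7776]  (j = 0..5)
p_6 = [0, 5/18, 89/216, 335/1296, 193/3888, 95/46656, 1/46656]  (j = 0..6)
E[N_6] = Σ j·p_6(j) = 97333/46656;  E[N_6²] = Σ j²·p_6(j) = 237863/46656
Var[N_6] = 237863/46656 − (97333/46656)² = 1624023239/2176782336


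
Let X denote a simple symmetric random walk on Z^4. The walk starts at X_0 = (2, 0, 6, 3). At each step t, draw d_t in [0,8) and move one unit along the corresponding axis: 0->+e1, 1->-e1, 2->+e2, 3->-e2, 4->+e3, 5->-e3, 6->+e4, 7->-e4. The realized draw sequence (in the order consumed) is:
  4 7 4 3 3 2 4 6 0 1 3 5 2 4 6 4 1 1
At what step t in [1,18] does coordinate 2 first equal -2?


5

t=0: X=(2, 0, 6, 3), d=4 → +e3, X_1=(2, 0, 7, 3)
t=1: X=(2, 0, 7, 3), d=7 → -e4, X_2=(2, 0, 7, 2)
t=2: X=(2, 0, 7, 2), d=4 → +e3, X_3=(2, 0, 8, 2)
t=3: X=(2, 0, 8, 2), d=3 → -e2, X_4=(2, -1, 8, 2)
t=4: X=(2, -1, 8, 2), d=3 → -e2, X_5=(2, -2, 8, 2)
t=5: X=(2, -2, 8, 2), d=2 → +e2, X_6=(2, -1, 8, 2)
t=6: X=(2, -1, 8, 2), d=4 → +e3, X_7=(2, -1, 9, 2)
t=7: X=(2, -1, 9, 2), d=6 → +e4, X_8=(2, -1, 9, 3)
t=8: X=(2, -1, 9, 3), d=0 → +e1, X_9=(3, -1, 9, 3)
t=9: X=(3, -1, 9, 3), d=1 → -e1, X_10=(2, -1, 9, 3)
t=10: X=(2, -1, 9, 3), d=3 → -e2, X_11=(2, -2, 9, 3)
t=11: X=(2, -2, 9, 3), d=5 → -e3, X_12=(2, -2, 8, 3)
t=12: X=(2, -2, 8, 3), d=2 → +e2, X_13=(2, -1, 8, 3)
t=13: X=(2, -1, 8, 3), d=4 → +e3, X_14=(2, -1, 9, 3)
t=14: X=(2, -1, 9, 3), d=6 → +e4, X_15=(2, -1, 9, 4)
t=15: X=(2, -1, 9, 4), d=4 → +e3, X_16=(2, -1, 10, 4)
t=16: X=(2, -1, 10, 4), d=1 → -e1, X_17=(1, -1, 10, 4)
t=17: X=(1, -1, 10, 4), d=1 → -e1, X_18=(0, -1, 10, 4)


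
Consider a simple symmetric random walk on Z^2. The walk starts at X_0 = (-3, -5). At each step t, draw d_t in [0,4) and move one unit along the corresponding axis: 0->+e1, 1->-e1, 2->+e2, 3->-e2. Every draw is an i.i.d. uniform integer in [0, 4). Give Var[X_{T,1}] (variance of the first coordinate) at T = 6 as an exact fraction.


Outcome values over d=0..3: [1, -1, 0, 0]
Σy = 0, Σy² = 2, M = 4
μ = 0/4 = 0,  σ² = 2/4 − (0)² = 1/2
Independent increments: Var[X_6] = 6·σ² = 6·(1/2) = 3

3


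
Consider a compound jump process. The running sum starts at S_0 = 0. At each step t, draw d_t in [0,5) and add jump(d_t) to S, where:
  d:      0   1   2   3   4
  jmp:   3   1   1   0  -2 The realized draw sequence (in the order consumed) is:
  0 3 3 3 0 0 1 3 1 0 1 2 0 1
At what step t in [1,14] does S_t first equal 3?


1

t=0: S=0, d=0, jump=3, S_1=3
t=1: S=3, d=3, jump=0, S_2=3
t=2: S=3, d=3, jump=0, S_3=3
t=3: S=3, d=3, jump=0, S_4=3
t=4: S=3, d=0, jump=3, S_5=6
t=5: S=6, d=0, jump=3, S_6=9
t=6: S=9, d=1, jump=1, S_7=10
t=7: S=10, d=3, jump=0, S_8=10
t=8: S=10, d=1, jump=1, S_9=11
t=9: S=11, d=0, jump=3, S_10=14
t=10: S=14, d=1, jump=1, S_11=15
t=11: S=15, d=2, jump=1, S_12=16
t=12: S=16, d=0, jump=3, S_13=19
t=13: S=19, d=1, jump=1, S_14=20


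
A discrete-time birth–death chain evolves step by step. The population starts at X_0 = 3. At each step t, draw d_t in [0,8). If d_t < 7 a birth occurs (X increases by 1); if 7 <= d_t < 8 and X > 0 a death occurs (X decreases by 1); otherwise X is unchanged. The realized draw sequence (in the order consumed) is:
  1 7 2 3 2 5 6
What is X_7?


8

t=0: X=3, d=1 → birth, X_1=4
t=1: X=4, d=7 → death, X_2=3
t=2: X=3, d=2 → birth, X_3=4
t=3: X=4, d=3 → birth, X_4=5
t=4: X=5, d=2 → birth, X_5=6
t=5: X=6, d=5 → birth, X_6=7
t=6: X=7, d=6 → birth, X_7=8


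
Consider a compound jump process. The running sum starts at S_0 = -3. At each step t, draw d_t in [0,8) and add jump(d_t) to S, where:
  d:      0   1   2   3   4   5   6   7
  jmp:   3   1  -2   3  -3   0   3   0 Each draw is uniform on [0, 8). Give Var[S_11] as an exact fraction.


3333/64

Outcome values over d=0..7: [3, 1, -2, 3, -3, 0, 3, 0]
Σy = 5, Σy² = 41, M = 8
μ = 5/8 = 5/8,  σ² = 41/8 − (5/8)² = 303/64
Independent increments: Var[S_11] = 11·σ² = 11·(303/64) = 3333/64


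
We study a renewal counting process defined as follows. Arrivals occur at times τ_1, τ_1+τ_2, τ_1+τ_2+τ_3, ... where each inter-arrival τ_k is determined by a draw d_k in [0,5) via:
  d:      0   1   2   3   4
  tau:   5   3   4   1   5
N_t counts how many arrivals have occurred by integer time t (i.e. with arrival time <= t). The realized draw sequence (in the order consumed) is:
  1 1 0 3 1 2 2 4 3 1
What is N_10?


draw d_1=1: τ_1=3, arrival time A_1=3
draw d_2=1: τ_2=3, arrival time A_2=6
draw d_3=0: τ_3=5, arrival time A_3=11
draw d_4=3: τ_4=1, arrival time A_4=12
draw d_5=1: τ_5=3, arrival time A_5=15
draw d_6=2: τ_6=4, arrival time A_6=19
draw d_7=2: τ_7=4, arrival time A_7=23
draw d_8=4: τ_8=5, arrival time A_8=28
draw d_9=3: τ_9=1, arrival time A_9=29
draw d_10=1: τ_10=3, arrival time A_10=32
N_t over t=0..10: 0:0 1:0 2:0 3:1 4:1 5:1 6:2 7:2 8:2 9:2 10:2

2


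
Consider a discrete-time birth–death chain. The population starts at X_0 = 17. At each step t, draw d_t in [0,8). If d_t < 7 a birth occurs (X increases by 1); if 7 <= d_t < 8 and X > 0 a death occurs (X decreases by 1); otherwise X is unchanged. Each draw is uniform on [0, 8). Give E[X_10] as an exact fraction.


49/2

X can drop by at most 1 per step and X_0 = 17 > T = 10, so X_t >= 17 − t >= 7 > 0 for every t <= 10: the floor at 0 (the 'and X > 0' condition) never binds. Hence X_10 = X_0 + Σ_{t<10} Y_t with i.i.d. increments Y_t = y(d_t) ∈ {+1, −1, 0}.
Outcome values over d=0..7: [1, 1, 1, 1, 1, 1, 1, -1]
Σy = 6, Σy² = 8, M = 8
μ = 6/8 = 3/4,  σ² = 8/8 − (3/4)² = 7/16
E[X_10] = 17 + 10·(3/4) = 49/2


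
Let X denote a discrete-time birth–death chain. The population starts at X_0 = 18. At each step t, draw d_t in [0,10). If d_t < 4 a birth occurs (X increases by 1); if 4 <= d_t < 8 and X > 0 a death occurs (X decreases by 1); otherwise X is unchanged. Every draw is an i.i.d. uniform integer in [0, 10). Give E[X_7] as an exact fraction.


X can drop by at most 1 per step and X_0 = 18 > T = 7, so X_t >= 18 − t >= 11 > 0 for every t <= 7: the floor at 0 (the 'and X > 0' condition) never binds. Hence X_7 = X_0 + Σ_{t<7} Y_t with i.i.d. increments Y_t = y(d_t) ∈ {+1, −1, 0}.
Outcome values over d=0..9: [1, 1, 1, 1, -1, -1, -1, -1, 0, 0]
Σy = 0, Σy² = 8, M = 10
μ = 0/10 = 0,  σ² = 8/10 − (0)² = 4/5
E[X_7] = 18 + 7·(0) = 18

18


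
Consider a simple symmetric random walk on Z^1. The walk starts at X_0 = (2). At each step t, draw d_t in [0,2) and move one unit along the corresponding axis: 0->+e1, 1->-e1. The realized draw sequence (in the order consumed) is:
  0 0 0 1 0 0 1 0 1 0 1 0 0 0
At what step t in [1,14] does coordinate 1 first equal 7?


13

t=0: X=(2), d=0 → +e1, X_1=(3)
t=1: X=(3), d=0 → +e1, X_2=(4)
t=2: X=(4), d=0 → +e1, X_3=(5)
t=3: X=(5), d=1 → -e1, X_4=(4)
t=4: X=(4), d=0 → +e1, X_5=(5)
t=5: X=(5), d=0 → +e1, X_6=(6)
t=6: X=(6), d=1 → -e1, X_7=(5)
t=7: X=(5), d=0 → +e1, X_8=(6)
t=8: X=(6), d=1 → -e1, X_9=(5)
t=9: X=(5), d=0 → +e1, X_10=(6)
t=10: X=(6), d=1 → -e1, X_11=(5)
t=11: X=(5), d=0 → +e1, X_12=(6)
t=12: X=(6), d=0 → +e1, X_13=(7)
t=13: X=(7), d=0 → +e1, X_14=(8)


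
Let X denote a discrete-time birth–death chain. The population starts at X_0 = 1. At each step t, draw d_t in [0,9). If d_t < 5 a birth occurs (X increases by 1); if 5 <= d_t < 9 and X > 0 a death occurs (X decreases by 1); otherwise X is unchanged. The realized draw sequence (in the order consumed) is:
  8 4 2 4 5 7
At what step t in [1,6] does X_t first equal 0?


t=0: X=1, d=8 → death, X_1=0
t=1: X=0, d=4 → birth, X_2=1
t=2: X=1, d=2 → birth, X_3=2
t=3: X=2, d=4 → birth, X_4=3
t=4: X=3, d=5 → death, X_5=2
t=5: X=2, d=7 → death, X_6=1

1


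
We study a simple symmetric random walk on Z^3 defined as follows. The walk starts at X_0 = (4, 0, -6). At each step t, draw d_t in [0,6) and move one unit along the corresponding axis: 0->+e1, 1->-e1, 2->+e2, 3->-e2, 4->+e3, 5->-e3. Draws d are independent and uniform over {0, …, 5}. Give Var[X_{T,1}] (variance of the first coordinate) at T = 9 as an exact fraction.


3

Outcome values over d=0..5: [1, -1, 0, 0, 0, 0]
Σy = 0, Σy² = 2, M = 6
μ = 0/6 = 0,  σ² = 2/6 − (0)² = 1/3
Independent increments: Var[X_9] = 9·σ² = 9·(1/3) = 3


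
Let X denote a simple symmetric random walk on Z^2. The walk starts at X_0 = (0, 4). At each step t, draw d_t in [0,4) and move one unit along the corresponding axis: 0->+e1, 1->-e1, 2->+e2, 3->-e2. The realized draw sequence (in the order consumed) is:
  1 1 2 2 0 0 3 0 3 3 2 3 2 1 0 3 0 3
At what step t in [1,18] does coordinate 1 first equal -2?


t=0: X=(0, 4), d=1 → -e1, X_1=(-1, 4)
t=1: X=(-1, 4), d=1 → -e1, X_2=(-2, 4)
t=2: X=(-2, 4), d=2 → +e2, X_3=(-2, 5)
t=3: X=(-2, 5), d=2 → +e2, X_4=(-2, 6)
t=4: X=(-2, 6), d=0 → +e1, X_5=(-1, 6)
t=5: X=(-1, 6), d=0 → +e1, X_6=(0, 6)
t=6: X=(0, 6), d=3 → -e2, X_7=(0, 5)
t=7: X=(0, 5), d=0 → +e1, X_8=(1, 5)
t=8: X=(1, 5), d=3 → -e2, X_9=(1, 4)
t=9: X=(1, 4), d=3 → -e2, X_10=(1, 3)
t=10: X=(1, 3), d=2 → +e2, X_11=(1, 4)
t=11: X=(1, 4), d=3 → -e2, X_12=(1, 3)
t=12: X=(1, 3), d=2 → +e2, X_13=(1, 4)
t=13: X=(1, 4), d=1 → -e1, X_14=(0, 4)
t=14: X=(0, 4), d=0 → +e1, X_15=(1, 4)
t=15: X=(1, 4), d=3 → -e2, X_16=(1, 3)
t=16: X=(1, 3), d=0 → +e1, X_17=(2, 3)
t=17: X=(2, 3), d=3 → -e2, X_18=(2, 2)

2


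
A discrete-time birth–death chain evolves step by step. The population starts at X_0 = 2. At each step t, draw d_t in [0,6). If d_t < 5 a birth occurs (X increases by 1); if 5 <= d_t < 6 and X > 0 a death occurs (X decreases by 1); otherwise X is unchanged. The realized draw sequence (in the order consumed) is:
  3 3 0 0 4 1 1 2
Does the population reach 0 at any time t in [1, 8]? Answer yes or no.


t=0: X=2, d=3 → birth, X_1=3
t=1: X=3, d=3 → birth, X_2=4
t=2: X=4, d=0 → birth, X_3=5
t=3: X=5, d=0 → birth, X_4=6
t=4: X=6, d=4 → birth, X_5=7
t=5: X=7, d=1 → birth, X_6=8
t=6: X=8, d=1 → birth, X_7=9
t=7: X=9, d=2 → birth, X_8=10

no


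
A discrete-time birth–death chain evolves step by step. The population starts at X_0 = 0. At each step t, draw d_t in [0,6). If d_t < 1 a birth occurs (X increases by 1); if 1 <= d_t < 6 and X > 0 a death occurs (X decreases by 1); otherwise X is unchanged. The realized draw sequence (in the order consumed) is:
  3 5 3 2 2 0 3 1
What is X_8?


t=0: X=0, d=3 → hold, X_1=0
t=1: X=0, d=5 → hold, X_2=0
t=2: X=0, d=3 → hold, X_3=0
t=3: X=0, d=2 → hold, X_4=0
t=4: X=0, d=2 → hold, X_5=0
t=5: X=0, d=0 → birth, X_6=1
t=6: X=1, d=3 → death, X_7=0
t=7: X=0, d=1 → hold, X_8=0

0


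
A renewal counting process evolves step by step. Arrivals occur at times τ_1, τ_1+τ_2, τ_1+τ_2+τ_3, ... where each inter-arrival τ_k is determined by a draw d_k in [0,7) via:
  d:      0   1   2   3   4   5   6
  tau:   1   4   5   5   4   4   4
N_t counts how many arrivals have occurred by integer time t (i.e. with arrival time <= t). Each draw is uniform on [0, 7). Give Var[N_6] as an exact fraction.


Inter-arrival values over d=0..6: [1, 4, 5, 5, 4, 4, 4]
Each d has probability 1/7, so the pmf of τ is: f(1) = 1/7, f(4) = 4/7, f(5) = 2/7
Let p_n(j) = P(N_n = j), with p_0 = [1]. Condition on τ_1: p_n(0) = P(τ > n), and for j >= 1, p_n(j) = Σ_{k<=n} f(k)·p_{n−k}(j−1)
p_1 = [6/7, 1/7]  (j = 0..1)
p_2 = [6/7, 6/49, 1/49]  (j = 0..2)
p_3 = [6/7, 6/49, 6/343, 1/343]  (j = 0..3)
p_4 = [2/7, 34/49, 6/343, 6/2401, 1/2401]  (j = 0..4)
p_5 = [0, 40/49, 62/343, 6/2401, 6/16807, 1/16807]  (j = 0..5)
p_6 = [0, 36/49, 78/343, 90/2401, 6/16807, 6/117649, 1/117649]  (j = 0..6)
E[N_6] = Σ j·p_6(j) = 153378/117649;  E[N_6²] = Σ j²·p_6(j) = 234000/117649
Var[N_6] = 234000/117649 − (153378/117649)² = 4005055116/13841287201

4005055116/13841287201


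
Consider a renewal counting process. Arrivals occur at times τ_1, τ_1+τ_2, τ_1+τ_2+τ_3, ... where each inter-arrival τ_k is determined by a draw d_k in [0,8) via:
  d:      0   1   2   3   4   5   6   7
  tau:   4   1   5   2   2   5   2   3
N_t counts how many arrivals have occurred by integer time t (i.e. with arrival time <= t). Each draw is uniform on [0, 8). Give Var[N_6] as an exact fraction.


Inter-arrival values over d=0..7: [4, 1, 5, 2, 2, 5, 2, 3]
Each d has probability 1/8, so the pmf of τ is: f(1) = 1/8, f(2) = 3/8, f(3) = 1/8, f(4) = 1/8, f(5) = 1/4
Let p_n(j) = P(N_n = j), with p_0 = [1]. Condition on τ_1: p_n(0) = P(τ > n), and for j >= 1, p_n(j) = Σ_{k<=n} f(k)·p_{n−k}(j−1)
p_1 = [7/8, 1/8]  (j = 0..1)
p_2 = [1/2, 31/64, 1/64]  (j = 0..2)
p_3 = [3/8, 33/64, 55/512, 1/512]  (j = 0..3)
p_4 = [1/4, 15/32, 67/256, 79/4096, 1/4096]  (j = 0..4)
p_5 = [0, 19/32, 21/64, 307/4096, 103/32768, 1/32768]  (j = 0..5)
p_6 = [0, 27/64, 13/32, 633/4096, 69/4096, 127/262144, 1/262144]  (j = 0..6)
E[N_6] = Σ j·p_6(j) = 463425/262144;  E[N_6²] = Σ j²·p_6(j) = 975051/262144
Var[N_6] = 975051/262144 − (463425/262144)² = 40841038719/68719476736

40841038719/68719476736


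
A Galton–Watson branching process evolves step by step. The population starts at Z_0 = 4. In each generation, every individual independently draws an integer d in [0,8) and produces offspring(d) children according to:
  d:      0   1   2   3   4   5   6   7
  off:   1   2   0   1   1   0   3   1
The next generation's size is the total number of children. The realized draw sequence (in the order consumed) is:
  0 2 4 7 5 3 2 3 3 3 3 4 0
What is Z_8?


1

gen 0: Z_0=4, draws=[0, 2, 4, 7], offspring=[1, 0, 1, 1], Z_1=3
gen 1: Z_1=3, draws=[5, 3, 2], offspring=[0, 1, 0], Z_2=1
gen 2: Z_2=1, draws=[3], offspring=[1], Z_3=1
gen 3: Z_3=1, draws=[3], offspring=[1], Z_4=1
gen 4: Z_4=1, draws=[3], offspring=[1], Z_5=1
gen 5: Z_5=1, draws=[3], offspring=[1], Z_6=1
gen 6: Z_6=1, draws=[4], offspring=[1], Z_7=1
gen 7: Z_7=1, draws=[0], offspring=[1], Z_8=1


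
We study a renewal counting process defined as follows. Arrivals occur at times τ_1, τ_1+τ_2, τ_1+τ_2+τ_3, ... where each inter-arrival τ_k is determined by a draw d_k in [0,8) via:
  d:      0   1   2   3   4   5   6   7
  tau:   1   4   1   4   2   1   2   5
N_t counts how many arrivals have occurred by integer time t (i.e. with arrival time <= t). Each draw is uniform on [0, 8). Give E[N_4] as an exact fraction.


Inter-arrival values over d=0..7: [1, 4, 1, 4, 2, 1, 2, 5]
Each d has probability 1/8, so the pmf of τ is: f(1) = 3/8, f(2) = 1/4, f(4) = 1/4, f(5) = 1/8
Renewal equation for m(n) = E[N_n]: condition on τ_1 = k (if k <= n, one arrival plus a fresh copy on the remaining n−k steps): m(n) = F(n) + Σ_{k<=n} f(k)·m(n−k), where F(n) = P(τ <= n) and m(0) = 0
m(1) = F(1) = 3/8
m(2) = F(2) + f(1)·m(1) = 5/8 + 3/8·3/8 = 49/64
m(3) = F(3) + f(1)·m(2) + f(2)·m(1) = 5/8 + 3/8·49/64 + 1/4·3/8 = 515/512
m(4) = F(4) + f(1)·m(3) + f(2)·m(2) = 7/8 + 3/8·515/512 + 1/4·49/64 = 5913/4096
E[N_4] = m(4) = 5913/4096

5913/4096


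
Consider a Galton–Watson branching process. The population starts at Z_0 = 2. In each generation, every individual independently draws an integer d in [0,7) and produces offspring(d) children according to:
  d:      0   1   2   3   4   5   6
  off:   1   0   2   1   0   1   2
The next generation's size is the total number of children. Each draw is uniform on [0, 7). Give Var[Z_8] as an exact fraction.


64/7

Outcome values over d=0..6: [1, 0, 2, 1, 0, 1, 2]
Σy = 7, Σy² = 11, M = 7
μ = 7/7 = 1,  σ² = 11/7 − (1)² = 4/7
V_0 = 0, E_0 = 2
V_1 = 4/7·E_0 + (1)²·V_0 = 8/7;  E_1 = 2
V_2 = 4/7·E_1 + (1)²·V_1 = 16/7;  E_2 = 2
V_3 = 4/7·E_2 + (1)²·V_2 = 24/7;  E_3 = 2
V_4 = 4/7·E_3 + (1)²·V_3 = 32/7;  E_4 = 2
V_5 = 4/7·E_4 + (1)²·V_4 = 40/7;  E_5 = 2
V_6 = 4/7·E_5 + (1)²·V_5 = 48/7;  E_6 = 2
V_7 = 4/7·E_6 + (1)²·V_6 = 8;  E_7 = 2
V_8 = 4/7·E_7 + (1)²·V_7 = 64/7;  E_8 = 2


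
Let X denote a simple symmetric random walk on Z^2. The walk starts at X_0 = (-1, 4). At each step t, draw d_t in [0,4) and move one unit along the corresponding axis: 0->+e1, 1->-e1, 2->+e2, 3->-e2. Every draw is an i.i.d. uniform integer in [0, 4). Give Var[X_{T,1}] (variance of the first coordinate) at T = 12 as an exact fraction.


Outcome values over d=0..3: [1, -1, 0, 0]
Σy = 0, Σy² = 2, M = 4
μ = 0/4 = 0,  σ² = 2/4 − (0)² = 1/2
Independent increments: Var[X_12] = 12·σ² = 12·(1/2) = 6

6


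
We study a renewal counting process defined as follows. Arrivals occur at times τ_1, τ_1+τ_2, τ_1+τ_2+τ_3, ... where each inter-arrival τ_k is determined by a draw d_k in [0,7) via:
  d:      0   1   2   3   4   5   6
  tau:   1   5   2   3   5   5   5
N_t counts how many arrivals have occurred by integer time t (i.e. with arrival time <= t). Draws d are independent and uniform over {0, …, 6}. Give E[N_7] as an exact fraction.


Inter-arrival values over d=0..6: [1, 5, 2, 3, 5, 5, 5]
Each d has probability 1/7, so the pmf of τ is: f(1) = 1/7, f(2) = 1/7, f(3) = 1/7, f(5) = 4/7
Renewal equation for m(n) = E[N_n]: condition on τ_1 = k (if k <= n, one arrival plus a fresh copy on the remaining n−k steps): m(n) = F(n) + Σ_{k<=n} f(k)·m(n−k), where F(n) = P(τ <= n) and m(0) = 0
m(1) = F(1) = 1/7
m(2) = F(2) + f(1)·m(1) = 2/7 + 1/7·1/7 = 15/49
m(3) = F(3) + f(1)·m(2) + f(2)·m(1) = 3/7 + 1/7·15/49 + 1/7·1/7 = 169/343
m(4) = F(4) + f(1)·m(3) + f(2)·m(2) + f(3)·m(1) = 3/7 + 1/7·169/343 + 1/7·15/49 + 1/7·1/7 = 1352/2401
m(5) = F(5) + f(1)·m(4) + f(2)·m(3) + f(3)·m(2) = 1 + 1/7·1352/2401 + 1/7·169/343 + 1/7·15/49 = 20077/16807
m(6) = F(6) + f(1)·m(5) + f(2)·m(4) + f(3)·m(3) + f(5)·m(1) = 1 + 1/7·20077/16807 + 1/7·1352/2401 + 1/7·169/343 + 4/7·1/7 = 165075/117649
m(7) = F(7) + f(1)·m(6) + f(2)·m(5) + f(3)·m(4) + f(5)·m(2) = 1 + 1/7·165075/117649 + 1/7·20077/16807 + 1/7·1352/2401 + 4/7·15/49 = 1339465/823543
E[N_7] = m(7) = 1339465/823543

1339465/823543


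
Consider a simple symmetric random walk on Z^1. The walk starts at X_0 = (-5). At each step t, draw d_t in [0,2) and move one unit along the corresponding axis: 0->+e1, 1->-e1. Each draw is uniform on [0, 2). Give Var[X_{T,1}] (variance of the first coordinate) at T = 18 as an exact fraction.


Outcome values over d=0..1: [1, -1]
Σy = 0, Σy² = 2, M = 2
μ = 0/2 = 0,  σ² = 2/2 − (0)² = 1
Independent increments: Var[X_18] = 18·σ² = 18·(1) = 18

18


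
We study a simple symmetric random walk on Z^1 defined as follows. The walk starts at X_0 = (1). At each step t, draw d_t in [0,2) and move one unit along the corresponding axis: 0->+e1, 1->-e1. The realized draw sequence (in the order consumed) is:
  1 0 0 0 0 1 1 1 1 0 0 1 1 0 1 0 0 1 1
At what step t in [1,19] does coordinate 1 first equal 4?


5

t=0: X=(1), d=1 → -e1, X_1=(0)
t=1: X=(0), d=0 → +e1, X_2=(1)
t=2: X=(1), d=0 → +e1, X_3=(2)
t=3: X=(2), d=0 → +e1, X_4=(3)
t=4: X=(3), d=0 → +e1, X_5=(4)
t=5: X=(4), d=1 → -e1, X_6=(3)
t=6: X=(3), d=1 → -e1, X_7=(2)
t=7: X=(2), d=1 → -e1, X_8=(1)
t=8: X=(1), d=1 → -e1, X_9=(0)
t=9: X=(0), d=0 → +e1, X_10=(1)
t=10: X=(1), d=0 → +e1, X_11=(2)
t=11: X=(2), d=1 → -e1, X_12=(1)
t=12: X=(1), d=1 → -e1, X_13=(0)
t=13: X=(0), d=0 → +e1, X_14=(1)
t=14: X=(1), d=1 → -e1, X_15=(0)
t=15: X=(0), d=0 → +e1, X_16=(1)
t=16: X=(1), d=0 → +e1, X_17=(2)
t=17: X=(2), d=1 → -e1, X_18=(1)
t=18: X=(1), d=1 → -e1, X_19=(0)


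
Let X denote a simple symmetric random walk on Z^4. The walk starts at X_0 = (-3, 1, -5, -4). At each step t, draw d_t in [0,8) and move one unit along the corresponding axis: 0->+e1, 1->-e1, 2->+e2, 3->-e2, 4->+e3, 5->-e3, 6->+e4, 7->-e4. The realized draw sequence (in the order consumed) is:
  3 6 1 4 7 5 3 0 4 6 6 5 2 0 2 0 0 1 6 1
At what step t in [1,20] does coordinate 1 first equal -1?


16

t=0: X=(-3, 1, -5, -4), d=3 → -e2, X_1=(-3, 0, -5, -4)
t=1: X=(-3, 0, -5, -4), d=6 → +e4, X_2=(-3, 0, -5, -3)
t=2: X=(-3, 0, -5, -3), d=1 → -e1, X_3=(-4, 0, -5, -3)
t=3: X=(-4, 0, -5, -3), d=4 → +e3, X_4=(-4, 0, -4, -3)
t=4: X=(-4, 0, -4, -3), d=7 → -e4, X_5=(-4, 0, -4, -4)
t=5: X=(-4, 0, -4, -4), d=5 → -e3, X_6=(-4, 0, -5, -4)
t=6: X=(-4, 0, -5, -4), d=3 → -e2, X_7=(-4, -1, -5, -4)
t=7: X=(-4, -1, -5, -4), d=0 → +e1, X_8=(-3, -1, -5, -4)
t=8: X=(-3, -1, -5, -4), d=4 → +e3, X_9=(-3, -1, -4, -4)
t=9: X=(-3, -1, -4, -4), d=6 → +e4, X_10=(-3, -1, -4, -3)
t=10: X=(-3, -1, -4, -3), d=6 → +e4, X_11=(-3, -1, -4, -2)
t=11: X=(-3, -1, -4, -2), d=5 → -e3, X_12=(-3, -1, -5, -2)
t=12: X=(-3, -1, -5, -2), d=2 → +e2, X_13=(-3, 0, -5, -2)
t=13: X=(-3, 0, -5, -2), d=0 → +e1, X_14=(-2, 0, -5, -2)
t=14: X=(-2, 0, -5, -2), d=2 → +e2, X_15=(-2, 1, -5, -2)
t=15: X=(-2, 1, -5, -2), d=0 → +e1, X_16=(-1, 1, -5, -2)
t=16: X=(-1, 1, -5, -2), d=0 → +e1, X_17=(0, 1, -5, -2)
t=17: X=(0, 1, -5, -2), d=1 → -e1, X_18=(-1, 1, -5, -2)
t=18: X=(-1, 1, -5, -2), d=6 → +e4, X_19=(-1, 1, -5, -1)
t=19: X=(-1, 1, -5, -1), d=1 → -e1, X_20=(-2, 1, -5, -1)


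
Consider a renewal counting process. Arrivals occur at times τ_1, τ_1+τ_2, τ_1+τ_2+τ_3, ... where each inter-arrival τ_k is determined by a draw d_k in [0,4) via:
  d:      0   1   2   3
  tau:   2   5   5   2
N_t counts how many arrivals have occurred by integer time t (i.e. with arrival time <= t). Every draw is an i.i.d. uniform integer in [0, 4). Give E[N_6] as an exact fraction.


11/8

Inter-arrival values over d=0..3: [2, 5, 5, 2]
Each d has probability 1/4, so the pmf of τ is: f(2) = 1/2, f(5) = 1/2
Renewal equation for m(n) = E[N_n]: condition on τ_1 = k (if k <= n, one arrival plus a fresh copy on the remaining n−k steps): m(n) = F(n) + Σ_{k<=n} f(k)·m(n−k), where F(n) = P(τ <= n) and m(0) = 0
m(1) = F(1) = 0
m(2) = F(2) = 1/2
m(3) = F(3) = 1/2
m(4) = F(4) + f(2)·m(2) = 1/2 + 1/2·1/2 = 3/4
m(5) = F(5) + f(2)·m(3) = 1 + 1/2·1/2 = 5/4
m(6) = F(6) + f(2)·m(4) = 1 + 1/2·3/4 = 11/8
E[N_6] = m(6) = 11/8


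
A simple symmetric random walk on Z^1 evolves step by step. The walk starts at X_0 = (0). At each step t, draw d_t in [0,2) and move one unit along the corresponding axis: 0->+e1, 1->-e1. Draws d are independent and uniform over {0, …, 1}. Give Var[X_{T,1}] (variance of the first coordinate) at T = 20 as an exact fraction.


20

Outcome values over d=0..1: [1, -1]
Σy = 0, Σy² = 2, M = 2
μ = 0/2 = 0,  σ² = 2/2 − (0)² = 1
Independent increments: Var[X_20] = 20·σ² = 20·(1) = 20


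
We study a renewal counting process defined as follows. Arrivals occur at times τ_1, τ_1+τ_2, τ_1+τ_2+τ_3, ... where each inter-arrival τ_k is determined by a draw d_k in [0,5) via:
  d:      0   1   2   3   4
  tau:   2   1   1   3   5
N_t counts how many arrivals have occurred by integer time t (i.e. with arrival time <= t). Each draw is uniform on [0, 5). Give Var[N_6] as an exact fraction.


279149824/244140625

Inter-arrival values over d=0..4: [2, 1, 1, 3, 5]
Each d has probability 1/5, so the pmf of τ is: f(1) = 2/5, f(2) = 1/5, f(3) = 1/5, f(5) = 1/5
Let p_n(j) = P(N_n = j), with p_0 = [1]. Condition on τ_1: p_n(0) = P(τ > n), and for j >= 1, p_n(j) = Σ_{k<=n} f(k)·p_{n−k}(j−1)
p_1 = [3/5, 2/5]  (j = 0..1)
p_2 = [2/5, 11/25, 4/25]  (j = 0..2)
p_3 = [1/5, 12/25, 32/125, 8/125]  (j = 0..3)
p_4 = [1/5, 7/25, 9/25, 84/625, 16/625]  (j = 0..4)
p_5 = [0, 2/5, 37/125, 142/625, 208/3125, 32/3125]  (j = 0..5)
p_6 = [0, 1/5, 49/125, 151/625, 408/3125, 496/15625, 64/15625]  (j = 0..6)
E[N_6] = Σ j·p_6(j) = 37724/15625;  E[N_6²] = Σ j²·p_6(j) = 108944/15625
Var[N_6] = 108944/15625 − (37724/15625)² = 279149824/244140625


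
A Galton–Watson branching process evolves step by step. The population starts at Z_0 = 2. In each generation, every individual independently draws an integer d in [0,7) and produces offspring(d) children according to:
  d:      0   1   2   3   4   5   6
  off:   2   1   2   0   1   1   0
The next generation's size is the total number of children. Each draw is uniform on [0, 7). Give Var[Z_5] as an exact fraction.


40/7

Outcome values over d=0..6: [2, 1, 2, 0, 1, 1, 0]
Σy = 7, Σy² = 11, M = 7
μ = 7/7 = 1,  σ² = 11/7 − (1)² = 4/7
V_0 = 0, E_0 = 2
V_1 = 4/7·E_0 + (1)²·V_0 = 8/7;  E_1 = 2
V_2 = 4/7·E_1 + (1)²·V_1 = 16/7;  E_2 = 2
V_3 = 4/7·E_2 + (1)²·V_2 = 24/7;  E_3 = 2
V_4 = 4/7·E_3 + (1)²·V_3 = 32/7;  E_4 = 2
V_5 = 4/7·E_4 + (1)²·V_4 = 40/7;  E_5 = 2


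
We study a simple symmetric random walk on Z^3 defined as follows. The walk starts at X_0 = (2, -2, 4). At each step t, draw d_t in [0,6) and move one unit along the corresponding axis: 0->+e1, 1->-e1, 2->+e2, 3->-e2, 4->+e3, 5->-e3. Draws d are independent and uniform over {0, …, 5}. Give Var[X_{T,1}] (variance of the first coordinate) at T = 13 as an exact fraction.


Outcome values over d=0..5: [1, -1, 0, 0, 0, 0]
Σy = 0, Σy² = 2, M = 6
μ = 0/6 = 0,  σ² = 2/6 − (0)² = 1/3
Independent increments: Var[X_13] = 13·σ² = 13·(1/3) = 13/3

13/3


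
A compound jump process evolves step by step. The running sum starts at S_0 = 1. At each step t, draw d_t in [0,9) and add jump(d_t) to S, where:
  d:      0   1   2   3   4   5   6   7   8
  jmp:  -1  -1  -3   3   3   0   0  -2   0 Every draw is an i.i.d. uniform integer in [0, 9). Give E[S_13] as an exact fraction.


Outcome values over d=0..8: [-1, -1, -3, 3, 3, 0, 0, -2, 0]
Σy = -1, Σy² = 33, M = 9
μ = -1/9 = -1/9,  σ² = 33/9 − (-1/9)² = 296/81
E[S_13] = 1 + 13·(-1/9) = -4/9

-4/9


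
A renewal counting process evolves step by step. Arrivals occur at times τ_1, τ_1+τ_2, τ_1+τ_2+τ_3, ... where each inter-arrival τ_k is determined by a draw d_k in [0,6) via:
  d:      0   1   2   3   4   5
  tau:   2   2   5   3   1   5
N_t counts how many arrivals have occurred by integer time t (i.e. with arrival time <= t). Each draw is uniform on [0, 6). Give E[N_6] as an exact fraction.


83047/46656

Inter-arrival values over d=0..5: [2, 2, 5, 3, 1, 5]
Each d has probability 1/6, so the pmf of τ is: f(1) = 1/6, f(2) = 1/3, f(3) = 1/6, f(5) = 1/3
Renewal equation for m(n) = E[N_n]: condition on τ_1 = k (if k <= n, one arrival plus a fresh copy on the remaining n−k steps): m(n) = F(n) + Σ_{k<=n} f(k)·m(n−k), where F(n) = P(τ <= n) and m(0) = 0
m(1) = F(1) = 1/6
m(2) = F(2) + f(1)·m(1) = 1/2 + 1/6·1/6 = 19/36
m(3) = F(3) + f(1)·m(2) + f(2)·m(1) = 2/3 + 1/6·19/36 + 1/3·1/6 = 175/216
m(4) = F(4) + f(1)·m(3) + f(2)·m(2) + f(3)·m(1) = 2/3 + 1/6·175/216 + 1/3·19/36 + 1/6·1/6 = 1303/1296
m(5) = F(5) + f(1)·m(4) + f(2)·m(3) + f(3)·m(2) = 1 + 1/6·1303/1296 + 1/3·175/216 + 1/6·19/36 = 11863/7776
m(6) = F(6) + f(1)·m(5) + f(2)·m(4) + f(3)·m(3) + f(5)·m(1) = 1 + 1/6·11863/7776 + 1/3·1303/1296 + 1/6·175/216 + 1/3·1/6 = 83047/46656
E[N_6] = m(6) = 83047/46656


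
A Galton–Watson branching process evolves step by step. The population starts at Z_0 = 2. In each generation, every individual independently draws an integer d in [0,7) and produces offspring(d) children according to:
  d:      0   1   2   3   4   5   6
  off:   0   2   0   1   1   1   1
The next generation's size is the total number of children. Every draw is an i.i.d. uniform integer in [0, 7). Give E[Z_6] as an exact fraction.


93312/117649

Outcome values over d=0..6: [0, 2, 0, 1, 1, 1, 1]
Σy = 6, Σy² = 8, M = 7
μ = 6/7 = 6/7,  σ² = 8/7 − (6/7)² = 20/49
E[Z_0] = 2
E[Z_1] = 6/7·E[Z_0] = 12/7
E[Z_2] = 6/7·E[Z_1] = 72/49
E[Z_3] = 6/7·E[Z_2] = 432/343
E[Z_4] = 6/7·E[Z_3] = 2592/2401
E[Z_5] = 6/7·E[Z_4] = 15552/16807
E[Z_6] = 6/7·E[Z_5] = 93312/117649


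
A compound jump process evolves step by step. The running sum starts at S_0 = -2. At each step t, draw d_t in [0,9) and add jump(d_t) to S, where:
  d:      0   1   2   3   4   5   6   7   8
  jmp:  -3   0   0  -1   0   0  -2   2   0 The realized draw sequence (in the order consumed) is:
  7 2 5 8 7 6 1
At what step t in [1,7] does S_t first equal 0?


t=0: S=-2, d=7, jump=2, S_1=0
t=1: S=0, d=2, jump=0, S_2=0
t=2: S=0, d=5, jump=0, S_3=0
t=3: S=0, d=8, jump=0, S_4=0
t=4: S=0, d=7, jump=2, S_5=2
t=5: S=2, d=6, jump=-2, S_6=0
t=6: S=0, d=1, jump=0, S_7=0

1


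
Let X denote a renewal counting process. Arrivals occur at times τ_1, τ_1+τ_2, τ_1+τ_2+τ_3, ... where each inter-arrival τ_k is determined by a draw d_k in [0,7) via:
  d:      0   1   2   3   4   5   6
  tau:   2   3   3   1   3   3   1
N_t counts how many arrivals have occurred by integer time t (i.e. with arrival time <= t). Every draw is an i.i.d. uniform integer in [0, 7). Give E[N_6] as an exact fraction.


288135/117649

Inter-arrival values over d=0..6: [2, 3, 3, 1, 3, 3, 1]
Each d has probability 1/7, so the pmf of τ is: f(1) = 2/7, f(2) = 1/7, f(3) = 4/7
Renewal equation for m(n) = E[N_n]: condition on τ_1 = k (if k <= n, one arrival plus a fresh copy on the remaining n−k steps): m(n) = F(n) + Σ_{k<=n} f(k)·m(n−k), where F(n) = P(τ <= n) and m(0) = 0
m(1) = F(1) = 2/7
m(2) = F(2) + f(1)·m(1) = 3/7 + 2/7·2/7 = 25/49
m(3) = F(3) + f(1)·m(2) + f(2)·m(1) = 1 + 2/7·25/49 + 1/7·2/7 = 407/343
m(4) = F(4) + f(1)·m(3) + f(2)·m(2) + f(3)·m(1) = 1 + 2/7·407/343 + 1/7·25/49 + 4/7·2/7 = 3782/2401
m(5) = F(5) + f(1)·m(4) + f(2)·m(3) + f(3)·m(2) = 1 + 2/7·3782/2401 + 1/7·407/343 + 4/7·25/49 = 32120/16807
m(6) = F(6) + f(1)·m(5) + f(2)·m(4) + f(3)·m(3) = 1 + 2/7·32120/16807 + 1/7·3782/2401 + 4/7·407/343 = 288135/117649
E[N_6] = m(6) = 288135/117649
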